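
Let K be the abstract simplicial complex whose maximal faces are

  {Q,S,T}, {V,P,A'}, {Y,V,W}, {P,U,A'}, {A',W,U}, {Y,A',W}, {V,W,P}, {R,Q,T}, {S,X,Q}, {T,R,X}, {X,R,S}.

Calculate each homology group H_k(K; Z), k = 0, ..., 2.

H_0 = Z^2,  H_1 = Z^2,  H_2 = 0.

We work with the vertex ordering P < Q < R < S < T < U < V < W < X < Y < A'. The simplices of K, each written with vertices in increasing order, are:

  0-simplices (11): [P], [Q], [R], [S], [T], [U], [V], [W], [X], [Y], [A']
  1-simplices (22): [P,U], [P,V], [P,W], [P,A'], [Q,R], [Q,S], [Q,T], [Q,X], [R,S], [R,T], [R,X], [S,T], [S,X], [T,X], [U,W], [U,A'], [V,W], [V,Y], [V,A'], [W,Y], [W,A'], [Y,A']
  2-simplices (11): [P,U,A'], [P,V,W], [P,V,A'], [Q,R,T], [Q,S,T], [Q,S,X], [R,S,X], [R,T,X], [U,W,A'], [V,W,Y], [W,Y,A']

giving chain groups C_0 ≅ Z^11, C_1 ≅ Z^22, C_2 ≅ Z^11.

The boundary map ∂_1: C_1 → C_0 is given by ∂[p,q] = [q] − [p]. For instance
  ∂[V,W] = [W] − [V].
As a 11×22 matrix over Z this has rank 9, with invariant factors (1,1,1,1,1,1,1,1,1).

∂_2: C_2 → C_1 maps a triangle to the signed sum of its edges. For instance
  ∂[W,Y,A'] = [Y,A'] − [W,A'] + [W,Y],
  ∂[U,W,A'] = [W,A'] − [U,A'] + [U,W].
The 22×11 boundary matrix has rank 11 and Smith normal form diag(1,1,1,1,1,1,1,1,1,1,1).

Now H_k = ker ∂_k / im ∂_{k+1}, so:

  H_0: rank C_0 − rank ∂_1 = 11 − 9 = 2, and the invariant factors of ∂_1 are all 1, so H_0 ≅ Z^2.
  H_1: rank ker ∂_1 − rank ∂_2 = (22 − 9) − 11 = 2, and the invariant factors of ∂_2 are all 1, so H_1 ≅ Z^2.
  H_2: rank ker ∂_2 − rank ∂_3 = (11 − 11) − 0 = 0, and there is no ∂_3, so H_2 ≅ 0.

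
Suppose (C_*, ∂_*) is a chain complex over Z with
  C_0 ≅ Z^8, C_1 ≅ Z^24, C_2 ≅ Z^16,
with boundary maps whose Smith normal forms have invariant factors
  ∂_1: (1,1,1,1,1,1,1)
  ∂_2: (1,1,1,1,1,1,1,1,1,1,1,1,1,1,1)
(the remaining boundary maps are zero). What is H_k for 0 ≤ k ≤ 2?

H_0: b_0 = 8 − 0 − 7 = 1; torsion from ∂_1 factors > 1: none. So H_0 ≅ Z.
H_1: b_1 = 24 − 7 − 15 = 2; torsion from ∂_2 factors > 1: none. So H_1 ≅ Z^2.
H_2: b_2 = 16 − 15 − 0 = 1; torsion from ∂_3 factors > 1: none. So H_2 ≅ Z.

H_0 ≅ Z,  H_1 ≅ Z^2,  H_2 ≅ Z.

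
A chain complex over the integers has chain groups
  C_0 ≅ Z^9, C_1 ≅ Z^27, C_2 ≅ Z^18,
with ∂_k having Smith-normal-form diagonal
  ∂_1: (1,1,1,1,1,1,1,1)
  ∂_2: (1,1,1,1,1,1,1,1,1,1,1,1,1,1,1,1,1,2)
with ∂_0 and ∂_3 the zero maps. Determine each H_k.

H_0: b_0 = 9 − 0 − 8 = 1; torsion from ∂_1 factors > 1: none. So H_0 = Z.
H_1: b_1 = 27 − 8 − 18 = 1; torsion from ∂_2 factors > 1: [2]. So H_1 = Z ⊕ Z/2Z.
H_2: b_2 = 18 − 18 − 0 = 0; torsion from ∂_3 factors > 1: none. So H_2 = 0.

H_0 = Z,  H_1 = Z ⊕ Z/2Z,  H_2 = 0.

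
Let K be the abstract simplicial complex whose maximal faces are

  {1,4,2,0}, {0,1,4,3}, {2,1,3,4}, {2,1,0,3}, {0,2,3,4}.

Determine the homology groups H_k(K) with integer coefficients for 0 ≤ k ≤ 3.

H_0 ≅ Z,  H_1 = 0,  H_2 = 0,  H_3 ≅ Z.

Fix the vertex order 0 < 1 < 2 < 3 < 4 and write every simplex with vertices in increasing order. Then dim K = 3 and the simplices of K are:

  0-simplices (5): [0], [1], [2], [3], [4]
  1-simplices (10): [0,1], [0,2], [0,3], [0,4], [1,2], [1,3], [1,4], [2,3], [2,4], [3,4]
  2-simplices (10): [0,1,2], [0,1,3], [0,1,4], [0,2,3], [0,2,4], [0,3,4], [1,2,3], [1,2,4], [1,3,4], [2,3,4]
  3-simplices (5): [0,1,2,3], [0,1,2,4], [0,1,3,4], [0,2,3,4], [1,2,3,4]

so the chain groups are C_0 ≅ Z^5, C_1 ≅ Z^10, C_2 ≅ Z^10, C_3 ≅ Z^5.

∂_1: C_1 → C_0 sends each edge [p,q] (with p < q) to q − p. For instance
  ∂[0,3] = [3] − [0].
As a 5×10 matrix over Z this has rank 4, with invariant factors (1,1,1,1).

Boundary ∂_2: C_2 → C_1 acts by ∂[p,q,r] = [q,r] − [p,r] + [p,q]. For instance
  ∂[1,2,4] = [2,4] − [1,4] + [1,2],
  ∂[0,2,3] = [2,3] − [0,3] + [0,2].
As a 10×10 matrix over Z this has rank 6, with invariant factors (1,1,1,1,1,1).

The boundary map ∂_3: C_3 → C_2 sends each 3-simplex σ to the alternating sum Σ_i (−1)^i (σ with its i-th vertex removed). For instance
  ∂[0,1,2,3] = [1,2,3] − [0,2,3] + [0,1,3] − [0,1,2],
  ∂[0,2,3,4] = [2,3,4] − [0,3,4] + [0,2,4] − [0,2,3].
This gives a 10×5 integer matrix of rank 4; reducing to Smith normal form yields diagonal entries (1,1,1,1).

Computing H_k = (kernel of ∂_k) / (image of ∂_{k+1}):

  H_0: rank C_0 − rank ∂_1 = 5 − 4 = 1, and the invariant factors of ∂_1 are all 1, so H_0 = Z.
  H_1: rank ker ∂_1 − rank ∂_2 = (10 − 4) − 6 = 0, and the invariant factors of ∂_2 are all 1, so H_1 = 0.
  H_2: rank ker ∂_2 − rank ∂_3 = (10 − 6) − 4 = 0, and the invariant factors of ∂_3 are all 1, so H_2 = 0.
  H_3: rank ker ∂_3 − rank ∂_4 = (5 − 4) − 0 = 1, and there is no ∂_4, so H_3 = Z.

As a check, the Euler characteristic is 5 − 10 + 10 − 5 = 0, which agrees with 1 − 0 + 0 − 1 = 0.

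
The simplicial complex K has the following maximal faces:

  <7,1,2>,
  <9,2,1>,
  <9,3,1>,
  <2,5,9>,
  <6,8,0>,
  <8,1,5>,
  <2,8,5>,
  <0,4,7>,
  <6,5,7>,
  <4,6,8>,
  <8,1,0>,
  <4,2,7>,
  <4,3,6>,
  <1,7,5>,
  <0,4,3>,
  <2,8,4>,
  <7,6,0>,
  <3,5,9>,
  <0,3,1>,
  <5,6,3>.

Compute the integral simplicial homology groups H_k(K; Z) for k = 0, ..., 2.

Take the total order 0 < 1 < 2 < 3 < 4 < 5 < 6 < 7 < 8 < 9 on the vertex set. Then K (dimension 2) consists of the simplices:

  0-simplices (10): [0], [1], [2], [3], [4], [5], [6], [7], [8], [9]
  1-simplices (30): (30 of them)
  2-simplices (20): (20 of them)

so the chain groups are C_0 ≅ Z^10, C_1 ≅ Z^30, C_2 ≅ Z^20.

The boundary map ∂_1: C_1 → C_0 maps an edge to its endpoints' difference, ∂[p,q] = q − p.
This gives a 10×30 integer matrix of rank 9; reducing to Smith normal form yields diagonal entries (1,1,1,1,1,1,1,1,1).

Boundary ∂_2: C_2 → C_1 acts by ∂[p,q,r] = [q,r] − [p,r] + [p,q]. For instance
  ∂[2,5,8] = [5,8] − [2,8] + [2,5],
  ∂[1,5,8] = [5,8] − [1,8] + [1,5].
The 30×20 boundary matrix has rank 20 and Smith normal form diag(1,1,1,1,1,1,1,1,1,1,1,1,1,1,1,1,1,1,1,2).

Reading off H_k = ker ∂_k / im ∂_{k+1}:

  H_0: rank C_0 − rank ∂_1 = 10 − 9 = 1, and the invariant factors of ∂_1 are all 1, so H_0 ≅ Z.
  H_1: rank ker ∂_1 − rank ∂_2 = (30 − 9) − 20 = 1, and ∂_2 has invariant factor 2 > 1, so H_1 ≅ Z ⊕ Z/2.
  H_2: rank ker ∂_2 − rank ∂_3 = (20 − 20) − 0 = 0, and there is no ∂_3, so H_2 ≅ 0.

H_0 ≅ Z,  H_1 ≅ Z ⊕ Z/2,  H_2 = 0.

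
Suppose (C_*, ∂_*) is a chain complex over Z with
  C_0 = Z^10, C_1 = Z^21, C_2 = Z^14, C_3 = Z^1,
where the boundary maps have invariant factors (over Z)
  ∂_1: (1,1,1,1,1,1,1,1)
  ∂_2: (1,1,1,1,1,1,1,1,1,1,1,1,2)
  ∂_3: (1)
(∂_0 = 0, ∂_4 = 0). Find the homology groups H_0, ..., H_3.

H_0: b_0 = 10 − 0 − 8 = 2; torsion from ∂_1 factors > 1: none. So H_0 ≅ Z^2.
H_1: b_1 = 21 − 8 − 13 = 0; torsion from ∂_2 factors > 1: [2]. So H_1 ≅ Z/2.
H_2: b_2 = 14 − 13 − 1 = 0; torsion from ∂_3 factors > 1: none. So H_2 ≅ 0.
H_3: b_3 = 1 − 1 − 0 = 0; torsion from ∂_4 factors > 1: none. So H_3 ≅ 0.

H_0 ≅ Z^2,  H_1 ≅ Z/2,  H_2 = 0,  H_3 = 0.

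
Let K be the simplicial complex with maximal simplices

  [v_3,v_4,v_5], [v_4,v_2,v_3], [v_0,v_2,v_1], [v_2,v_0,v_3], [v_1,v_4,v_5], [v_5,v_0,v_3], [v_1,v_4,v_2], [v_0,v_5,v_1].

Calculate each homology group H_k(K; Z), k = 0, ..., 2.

H_0 = Z,  H_1 = 0,  H_2 = Z.

Take the total order v_0 < v_1 < v_2 < v_3 < v_4 < v_5 on the vertex set. Then K (dimension 2) consists of the simplices:

  0-simplices (6): [v_0], [v_1], [v_2], [v_3], [v_4], [v_5]
  1-simplices (12): [v_0,v_1], [v_0,v_2], [v_0,v_3], [v_0,v_5], [v_1,v_2], [v_1,v_4], [v_1,v_5], [v_2,v_3], [v_2,v_4], [v_3,v_4], [v_3,v_5], [v_4,v_5]
  2-simplices (8): [v_0,v_1,v_2], [v_0,v_1,v_5], [v_0,v_2,v_3], [v_0,v_3,v_5], [v_1,v_2,v_4], [v_1,v_4,v_5], [v_2,v_3,v_4], [v_3,v_4,v_5]

giving chain groups C_0 ≅ Z^6, C_1 ≅ Z^12, C_2 ≅ Z^8.

The boundary map ∂_1: C_1 → C_0 is given by ∂[p,q] = [q] − [p]. For instance
  ∂[v_0,v_2] = [v_2] − [v_0].
The 6×12 boundary matrix has rank 5 and Smith normal form diag(1,1,1,1,1).

Boundary ∂_2: C_2 → C_1 sends each 2-simplex [p,q,r] to [q,r] − [p,r] + [p,q]. For instance
  ∂[v_0,v_1,v_2] = [v_1,v_2] − [v_0,v_2] + [v_0,v_1],
  ∂[v_0,v_2,v_3] = [v_2,v_3] − [v_0,v_3] + [v_0,v_2].
As a 12×8 matrix over Z this has rank 7, with invariant factors (1,1,1,1,1,1,1).

Now H_k = ker ∂_k / im ∂_{k+1}, so:

  H_0: rank C_0 − rank ∂_1 = 6 − 5 = 1, and the invariant factors of ∂_1 are all 1, so H_0 = Z.
  H_1: rank ker ∂_1 − rank ∂_2 = (12 − 5) − 7 = 0, and the invariant factors of ∂_2 are all 1, so H_1 = 0.
  H_2: rank ker ∂_2 − rank ∂_3 = (8 − 7) − 0 = 1, and there is no ∂_3, so H_2 = Z.

As a check, the Euler characteristic is 6 − 12 + 8 = 2, which agrees with 1 − 0 + 1 = 2.
(K is a triangulation of the 2-sphere S^2.)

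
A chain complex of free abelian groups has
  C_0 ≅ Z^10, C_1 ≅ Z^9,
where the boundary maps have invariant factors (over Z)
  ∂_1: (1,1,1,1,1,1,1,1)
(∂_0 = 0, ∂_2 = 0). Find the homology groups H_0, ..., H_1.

H_0 ≅ Z^2,  H_1 ≅ Z.

H_0: b_0 = 10 − 0 − 8 = 2; torsion from ∂_1 factors > 1: none. So H_0 ≅ Z^2.
H_1: b_1 = 9 − 8 − 0 = 1; torsion from ∂_2 factors > 1: none. So H_1 ≅ Z.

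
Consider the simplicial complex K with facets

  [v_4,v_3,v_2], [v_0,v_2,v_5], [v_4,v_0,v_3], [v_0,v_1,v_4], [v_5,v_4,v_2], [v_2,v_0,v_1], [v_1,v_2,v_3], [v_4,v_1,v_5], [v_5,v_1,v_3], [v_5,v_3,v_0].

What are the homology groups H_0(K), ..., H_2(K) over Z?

H_0 ≅ Z,  H_1 ≅ Z/2Z,  H_2 = 0.

Take the total order v_0 < v_1 < v_2 < v_3 < v_4 < v_5 on the vertex set. Then K (dimension 2) consists of the simplices:

  0-simplices (6): [v_0], [v_1], [v_2], [v_3], [v_4], [v_5]
  1-simplices (15): (15 of them)
  2-simplices (10): [v_0,v_1,v_2], [v_0,v_1,v_4], [v_0,v_2,v_5], [v_0,v_3,v_4], [v_0,v_3,v_5], [v_1,v_2,v_3], [v_1,v_3,v_5], [v_1,v_4,v_5], [v_2,v_3,v_4], [v_2,v_4,v_5]

Hence C_0 ≅ Z^6, C_1 ≅ Z^15, C_2 ≅ Z^10.

The boundary map ∂_1: C_1 → C_0 sends each edge [p,q] (with p < q) to q − p.
As a 6×15 matrix over Z this has rank 5, with invariant factors (1,1,1,1,1).

The boundary map ∂_2: C_2 → C_1 maps a triangle to the signed sum of its edges. For instance
  ∂[v_1,v_3,v_5] = [v_3,v_5] − [v_1,v_5] + [v_1,v_3],
  ∂[v_0,v_3,v_4] = [v_3,v_4] − [v_0,v_4] + [v_0,v_3].
As a 15×10 matrix over Z this has rank 10, with invariant factors (1,1,1,1,1,1,1,1,1,2).

Now H_k = ker ∂_k / im ∂_{k+1}, so:

  H_0: rank C_0 − rank ∂_1 = 6 − 5 = 1, and the invariant factors of ∂_1 are all 1, so H_0 = Z.
  H_1: rank ker ∂_1 − rank ∂_2 = (15 − 5) − 10 = 0, and ∂_2 has invariant factor 2 > 1, so H_1 = Z/2Z.
  H_2: rank ker ∂_2 − rank ∂_3 = (10 − 10) − 0 = 0, and there is no ∂_3, so H_2 = 0.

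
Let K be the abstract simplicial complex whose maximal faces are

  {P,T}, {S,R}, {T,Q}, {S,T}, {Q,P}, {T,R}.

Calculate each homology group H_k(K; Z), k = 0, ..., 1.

H_0 ≅ Z,  H_1 ≅ Z^2.

Order the vertices as P < Q < R < S < T. Listing each simplex with vertices in this order, K has dimension 1 with simplices:

  0-simplices (5): P, Q, R, S, T
  1-simplices (6): PQ, PT, QT, RS, RT, ST

so the chain groups are C_0 ≅ Z^5, C_1 ≅ Z^6.

∂_1: C_1 → C_0 sends each edge [p,q] (with p < q) to q − p. For instance
  ∂ST = T − S.
This gives a 5×6 integer matrix of rank 4; reducing to Smith normal form yields diagonal entries (1,1,1,1).

Reading off H_k = ker ∂_k / im ∂_{k+1}:

  H_0: rank C_0 − rank ∂_1 = 5 − 4 = 1, and the invariant factors of ∂_1 are all 1, so H_0 ≅ Z.
  H_1: rank ker ∂_1 − rank ∂_2 = (6 − 4) − 0 = 2, and there is no ∂_2, so H_1 ≅ Z^2.

(K is a triangulation of a wedge of 2 circles.)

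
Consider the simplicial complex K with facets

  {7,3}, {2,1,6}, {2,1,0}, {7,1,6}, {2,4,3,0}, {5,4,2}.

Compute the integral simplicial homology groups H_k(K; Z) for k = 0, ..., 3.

H_0 ≅ Z,  H_1 ≅ Z,  H_2 = 0,  H_3 = 0.

K has 8 vertices, 15 edges, 8 triangles, 1 3-simplex.
rank ∂_0 = 0, rank ∂_1 = 7 ⇒ b_0 = 8 − 0 − 7 = 1; all invariant factors of ∂_1 are 1 so no torsion. So H_0 ≅ Z.
rank ∂_1 = 7, rank ∂_2 = 7 ⇒ b_1 = 15 − 7 − 7 = 1; all invariant factors of ∂_2 are 1 so no torsion. So H_1 ≅ Z.
rank ∂_2 = 7, rank ∂_3 = 1 ⇒ b_2 = 8 − 7 − 1 = 0; all invariant factors of ∂_3 are 1 so no torsion. So H_2 ≅ 0.
rank ∂_3 = 1, rank ∂_4 = 0 ⇒ b_3 = 1 − 1 − 0 = 0. So H_3 ≅ 0.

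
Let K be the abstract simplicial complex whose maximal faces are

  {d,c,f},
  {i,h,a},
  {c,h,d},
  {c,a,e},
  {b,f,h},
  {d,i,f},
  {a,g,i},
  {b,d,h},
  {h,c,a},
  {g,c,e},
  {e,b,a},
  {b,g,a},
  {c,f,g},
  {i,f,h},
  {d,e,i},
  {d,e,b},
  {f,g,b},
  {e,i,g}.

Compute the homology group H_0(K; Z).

K has 9 vertices, 27 edges, 18 triangles.
rank ∂_0 = 0, rank ∂_1 = 8 ⇒ b_0 = 9 − 0 − 8 = 1; all invariant factors of ∂_1 are 1 so no torsion. So H_0 = Z.

H_0 = Z.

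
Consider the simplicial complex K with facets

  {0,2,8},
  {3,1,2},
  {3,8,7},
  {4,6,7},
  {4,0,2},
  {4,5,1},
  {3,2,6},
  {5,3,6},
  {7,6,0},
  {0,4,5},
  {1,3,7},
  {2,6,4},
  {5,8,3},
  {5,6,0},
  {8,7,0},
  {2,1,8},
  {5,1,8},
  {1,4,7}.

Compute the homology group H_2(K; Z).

K has 9 vertices, 27 edges, 18 triangles.
rank ∂_2 = 18, rank ∂_3 = 0 ⇒ b_2 = 18 − 18 − 0 = 0. So H_2 ≅ 0.

H_2 = 0.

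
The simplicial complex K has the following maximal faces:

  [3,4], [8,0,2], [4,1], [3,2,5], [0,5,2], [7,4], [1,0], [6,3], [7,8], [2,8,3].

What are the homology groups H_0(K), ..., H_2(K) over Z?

Take the total order 0 < 1 < 2 < 3 < 4 < 5 < 6 < 7 < 8 on the vertex set. Then K (dimension 2) consists of the simplices:

  0-simplices (9): [0], [1], [2], [3], [4], [5], [6], [7], [8]
  1-simplices (14): [0,1], [0,2], [0,5], [0,8], [1,4], [2,3], [2,5], [2,8], [3,4], [3,5], [3,6], [3,8], [4,7], [7,8]
  2-simplices (4): [0,2,5], [0,2,8], [2,3,5], [2,3,8]

so the chain groups are C_0 ≅ Z^9, C_1 ≅ Z^14, C_2 ≅ Z^4.

Boundary ∂_1: C_1 → C_0 sends each edge [p,q] (with p < q) to q − p. For instance
  ∂[3,6] = [6] − [3].
The 9×14 boundary matrix has rank 8 and Smith normal form diag(1,1,1,1,1,1,1,1).

∂_2: C_2 → C_1 sends each 2-simplex [p,q,r] to [q,r] − [p,r] + [p,q]. For instance
  ∂[0,2,5] = [2,5] − [0,5] + [0,2],
  ∂[0,2,8] = [2,8] − [0,8] + [0,2].
As a 14×4 matrix over Z this has rank 4, with invariant factors (1,1,1,1).

Reading off H_k = ker ∂_k / im ∂_{k+1}:

  H_0: rank C_0 − rank ∂_1 = 9 − 8 = 1, and the invariant factors of ∂_1 are all 1, so H_0 ≅ Z.
  H_1: rank ker ∂_1 − rank ∂_2 = (14 − 8) − 4 = 2, and the invariant factors of ∂_2 are all 1, so H_1 ≅ Z^2.
  H_2: rank ker ∂_2 − rank ∂_3 = (4 − 4) − 0 = 0, and there is no ∂_3, so H_2 ≅ 0.

As a check, the Euler characteristic is 9 − 14 + 4 = -1, which agrees with 1 − 2 + 0 = -1.

H_0 = Z,  H_1 = Z^2,  H_2 = 0.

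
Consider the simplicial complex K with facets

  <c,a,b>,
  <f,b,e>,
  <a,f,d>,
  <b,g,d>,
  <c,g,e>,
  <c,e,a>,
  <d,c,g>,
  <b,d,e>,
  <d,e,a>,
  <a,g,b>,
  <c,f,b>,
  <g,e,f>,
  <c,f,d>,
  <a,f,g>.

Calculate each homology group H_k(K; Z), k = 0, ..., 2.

Order the vertices as a < b < c < d < e < f < g. Listing each simplex with vertices in this order, K has dimension 2 with simplices:

  0-simplices (7): a, b, c, d, e, f, g
  1-simplices (21): ab, ac, ad, ae, af, ag, bc, bd, be, bf, bg, cd, ce, cf, cg, de, df, dg, ef, eg, fg
  2-simplices (14): abc, abg, ace, ade, adf, afg, bcf, bde, bdg, bef, cdf, cdg, ceg, efg

giving chain groups C_0 ≅ Z^7, C_1 ≅ Z^21, C_2 ≅ Z^14.

∂_1: C_1 → C_0 maps an edge to its endpoints' difference, ∂[p,q] = q − p.
The resulting 7×21 matrix has rank 6, and its Smith normal form has invariant factors (1,1,1,1,1,1).

Boundary ∂_2: C_2 → C_1 acts by ∂[p,q,r] = [q,r] − [p,r] + [p,q]. For instance
  ∂cdg = dg − cg + cd,
  ∂cdf = df − cf + cd.
As a 21×14 matrix over Z this has rank 13, with invariant factors (1,1,1,1,1,1,1,1,1,1,1,1,1).

Computing H_k = (kernel of ∂_k) / (image of ∂_{k+1}):

  H_0: rank C_0 − rank ∂_1 = 7 − 6 = 1, and the invariant factors of ∂_1 are all 1, so H_0 ≅ Z.
  H_1: rank ker ∂_1 − rank ∂_2 = (21 − 6) − 13 = 2, and the invariant factors of ∂_2 are all 1, so H_1 ≅ Z^2.
  H_2: rank ker ∂_2 − rank ∂_3 = (14 − 13) − 0 = 1, and there is no ∂_3, so H_2 ≅ Z.

As a check, the Euler characteristic is 7 − 21 + 14 = 0, which agrees with 1 − 2 + 1 = 0.
(K is a triangulation of the torus T^2.)

H_0 ≅ Z,  H_1 ≅ Z^2,  H_2 ≅ Z.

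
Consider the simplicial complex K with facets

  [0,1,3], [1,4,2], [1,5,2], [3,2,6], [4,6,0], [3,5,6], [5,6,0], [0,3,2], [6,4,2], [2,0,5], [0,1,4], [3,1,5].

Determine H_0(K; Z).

H_0 ≅ Z.

Order the vertices as 0 < 1 < 2 < 3 < 4 < 5 < 6. Listing each simplex with vertices in this order, K has dimension 2 with simplices:

  0-simplices (7): [0], [1], [2], [3], [4], [5], [6]
  1-simplices (18): [0,1], [0,2], [0,3], [0,4], [0,5], [0,6], [1,2], [1,3], [1,4], [1,5], [2,3], [2,4], [2,5], [2,6], [3,5], [3,6], [4,6], [5,6]
  2-simplices (12): [0,1,3], [0,1,4], [0,2,3], [0,2,5], [0,4,6], [0,5,6], [1,2,4], [1,2,5], [1,3,5], [2,3,6], [2,4,6], [3,5,6]

so the chain groups are C_0 ≅ Z^7, C_1 ≅ Z^18, C_2 ≅ Z^12.

∂_1: C_1 → C_0 maps an edge to its endpoints' difference, ∂[p,q] = q − p.
This gives a 7×18 integer matrix of rank 6; reducing to Smith normal form yields diagonal entries (1,1,1,1,1,1).

∂_2: C_2 → C_1 sends each 2-simplex [p,q,r] to [q,r] − [p,r] + [p,q]. For instance
  ∂[0,2,5] = [2,5] − [0,5] + [0,2],
  ∂[1,2,4] = [2,4] − [1,4] + [1,2].
The 18×12 boundary matrix has rank 12 and Smith normal form diag(1,1,1,1,1,1,1,1,1,1,1,2).

Now H_k = ker ∂_k / im ∂_{k+1}, so:

  H_0: rank C_0 − rank ∂_1 = 7 − 6 = 1, and the invariant factors of ∂_1 are all 1, so H_0 ≅ Z.

(K is a triangulation of the real projective plane RP^2.)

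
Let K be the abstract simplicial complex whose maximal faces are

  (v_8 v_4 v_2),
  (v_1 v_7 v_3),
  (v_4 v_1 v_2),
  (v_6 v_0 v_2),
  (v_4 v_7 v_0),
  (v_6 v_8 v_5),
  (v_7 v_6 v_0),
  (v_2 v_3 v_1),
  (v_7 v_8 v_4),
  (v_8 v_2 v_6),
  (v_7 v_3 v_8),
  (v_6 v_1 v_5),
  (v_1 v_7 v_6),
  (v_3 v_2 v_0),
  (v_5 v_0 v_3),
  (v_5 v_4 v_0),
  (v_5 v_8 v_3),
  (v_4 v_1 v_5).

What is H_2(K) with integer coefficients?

K has 9 vertices, 27 edges, 18 triangles.
rank ∂_2 = 17, rank ∂_3 = 0 ⇒ b_2 = 18 − 17 − 0 = 1. So H_2 ≅ Z.

H_2 ≅ Z.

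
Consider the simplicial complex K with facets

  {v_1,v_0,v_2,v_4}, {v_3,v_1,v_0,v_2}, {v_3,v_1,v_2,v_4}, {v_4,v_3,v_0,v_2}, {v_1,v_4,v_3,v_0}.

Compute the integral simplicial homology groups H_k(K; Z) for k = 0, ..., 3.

H_0 = Z,  H_1 = 0,  H_2 = 0,  H_3 = Z.

Order the vertices as v_0 < v_1 < v_2 < v_3 < v_4. Listing each simplex with vertices in this order, K has dimension 3 with simplices:

  0-simplices (5): [v_0], [v_1], [v_2], [v_3], [v_4]
  1-simplices (10): [v_0,v_1], [v_0,v_2], [v_0,v_3], [v_0,v_4], [v_1,v_2], [v_1,v_3], [v_1,v_4], [v_2,v_3], [v_2,v_4], [v_3,v_4]
  2-simplices (10): [v_0,v_1,v_2], [v_0,v_1,v_3], [v_0,v_1,v_4], [v_0,v_2,v_3], [v_0,v_2,v_4], [v_0,v_3,v_4], [v_1,v_2,v_3], [v_1,v_2,v_4], [v_1,v_3,v_4], [v_2,v_3,v_4]
  3-simplices (5): [v_0,v_1,v_2,v_3], [v_0,v_1,v_2,v_4], [v_0,v_1,v_3,v_4], [v_0,v_2,v_3,v_4], [v_1,v_2,v_3,v_4]

so the chain groups are C_0 ≅ Z^5, C_1 ≅ Z^10, C_2 ≅ Z^10, C_3 ≅ Z^5.

∂_1: C_1 → C_0 sends each edge [p,q] (with p < q) to q − p. For instance
  ∂[v_0,v_2] = [v_2] − [v_0].
The resulting 5×10 matrix has rank 4, and its Smith normal form has invariant factors (1,1,1,1).

Boundary ∂_2: C_2 → C_1 acts by ∂[p,q,r] = [q,r] − [p,r] + [p,q]. For instance
  ∂[v_0,v_3,v_4] = [v_3,v_4] − [v_0,v_4] + [v_0,v_3],
  ∂[v_0,v_2,v_3] = [v_2,v_3] − [v_0,v_3] + [v_0,v_2].
As a 10×10 matrix over Z this has rank 6, with invariant factors (1,1,1,1,1,1).

∂_3: C_3 → C_2 sends each 3-simplex σ to the alternating sum Σ_i (−1)^i (σ with its i-th vertex removed). For instance
  ∂[v_1,v_2,v_3,v_4] = [v_2,v_3,v_4] − [v_1,v_3,v_4] + [v_1,v_2,v_4] − [v_1,v_2,v_3],
  ∂[v_0,v_1,v_2,v_4] = [v_1,v_2,v_4] − [v_0,v_2,v_4] + [v_0,v_1,v_4] − [v_0,v_1,v_2].
This gives a 10×5 integer matrix of rank 4; reducing to Smith normal form yields diagonal entries (1,1,1,1).

Computing H_k = (kernel of ∂_k) / (image of ∂_{k+1}):

  H_0: rank C_0 − rank ∂_1 = 5 − 4 = 1, and the invariant factors of ∂_1 are all 1, so H_0 ≅ Z.
  H_1: rank ker ∂_1 − rank ∂_2 = (10 − 4) − 6 = 0, and the invariant factors of ∂_2 are all 1, so H_1 ≅ 0.
  H_2: rank ker ∂_2 − rank ∂_3 = (10 − 6) − 4 = 0, and the invariant factors of ∂_3 are all 1, so H_2 ≅ 0.
  H_3: rank ker ∂_3 − rank ∂_4 = (5 − 4) − 0 = 1, and there is no ∂_4, so H_3 ≅ Z.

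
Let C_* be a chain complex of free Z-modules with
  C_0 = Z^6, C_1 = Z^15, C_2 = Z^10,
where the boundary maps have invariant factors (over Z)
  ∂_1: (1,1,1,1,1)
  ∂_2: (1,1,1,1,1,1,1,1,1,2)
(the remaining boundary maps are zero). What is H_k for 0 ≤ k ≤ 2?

H_0: b_0 = 6 − 0 − 5 = 1; torsion from ∂_1 factors > 1: none. So H_0 = Z.
H_1: b_1 = 15 − 5 − 10 = 0; torsion from ∂_2 factors > 1: [2]. So H_1 = Z/2.
H_2: b_2 = 10 − 10 − 0 = 0; torsion from ∂_3 factors > 1: none. So H_2 = 0.

H_0 = Z,  H_1 = Z/2,  H_2 = 0.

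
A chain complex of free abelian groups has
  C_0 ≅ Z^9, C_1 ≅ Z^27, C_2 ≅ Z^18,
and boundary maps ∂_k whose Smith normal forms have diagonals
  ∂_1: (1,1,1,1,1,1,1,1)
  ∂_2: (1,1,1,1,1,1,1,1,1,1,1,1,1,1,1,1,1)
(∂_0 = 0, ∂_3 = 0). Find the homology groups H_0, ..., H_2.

H_0: b_0 = 9 − 0 − 8 = 1; torsion from ∂_1 factors > 1: none. So H_0 ≅ Z.
H_1: b_1 = 27 − 8 − 17 = 2; torsion from ∂_2 factors > 1: none. So H_1 ≅ Z^2.
H_2: b_2 = 18 − 17 − 0 = 1; torsion from ∂_3 factors > 1: none. So H_2 ≅ Z.

H_0 ≅ Z,  H_1 ≅ Z^2,  H_2 ≅ Z.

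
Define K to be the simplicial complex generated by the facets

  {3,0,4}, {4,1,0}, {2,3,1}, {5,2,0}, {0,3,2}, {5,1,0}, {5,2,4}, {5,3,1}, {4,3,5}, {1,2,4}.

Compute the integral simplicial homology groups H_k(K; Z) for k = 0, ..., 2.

H_0 = Z,  H_1 = Z/2,  H_2 = 0.

K has 6 vertices, 15 edges, 10 triangles.
rank ∂_0 = 0, rank ∂_1 = 5 ⇒ b_0 = 6 − 0 − 5 = 1; all invariant factors of ∂_1 are 1 so no torsion. So H_0 = Z.
rank ∂_1 = 5, rank ∂_2 = 10 ⇒ b_1 = 15 − 5 − 10 = 0; ∂_2 has invariant factor(s) [2] giving torsion. So H_1 = Z/2.
rank ∂_2 = 10, rank ∂_3 = 0 ⇒ b_2 = 10 − 10 − 0 = 0. So H_2 = 0.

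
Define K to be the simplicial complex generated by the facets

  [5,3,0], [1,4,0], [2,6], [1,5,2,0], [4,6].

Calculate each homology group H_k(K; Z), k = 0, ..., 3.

H_0 ≅ Z,  H_1 ≅ Z,  H_2 = 0,  H_3 = 0.

We work with the vertex ordering 0 < 1 < 2 < 3 < 4 < 5 < 6. The simplices of K, each written with vertices in increasing order, are:

  0-simplices (7): [0], [1], [2], [3], [4], [5], [6]
  1-simplices (12): [0,1], [0,2], [0,3], [0,4], [0,5], [1,2], [1,4], [1,5], [2,5], [2,6], [3,5], [4,6]
  2-simplices (6): [0,1,2], [0,1,4], [0,1,5], [0,2,5], [0,3,5], [1,2,5]
  3-simplices (1): [0,1,2,5]

Hence C_0 ≅ Z^7, C_1 ≅ Z^12, C_2 ≅ Z^6, C_3 ≅ Z^1.

The boundary map ∂_1: C_1 → C_0 is given by ∂[p,q] = [q] − [p]. For instance
  ∂[2,6] = [6] − [2].
This gives a 7×12 integer matrix of rank 6; reducing to Smith normal form yields diagonal entries (1,1,1,1,1,1).

The boundary map ∂_2: C_2 → C_1 sends each 2-simplex [p,q,r] to [q,r] − [p,r] + [p,q]. For instance
  ∂[1,2,5] = [2,5] − [1,5] + [1,2],
  ∂[0,2,5] = [2,5] − [0,5] + [0,2].
As a 12×6 matrix over Z this has rank 5, with invariant factors (1,1,1,1,1).

∂_3: C_3 → C_2 sends each 3-simplex σ to the alternating sum Σ_i (−1)^i (σ with its i-th vertex removed). For instance
  ∂[0,1,2,5] = [1,2,5] − [0,2,5] + [0,1,5] − [0,1,2].
This gives a 6×1 integer matrix of rank 1; reducing to Smith normal form yields diagonal entries (1).

Computing H_k = (kernel of ∂_k) / (image of ∂_{k+1}):

  H_0: rank C_0 − rank ∂_1 = 7 − 6 = 1, and the invariant factors of ∂_1 are all 1, so H_0 ≅ Z.
  H_1: rank ker ∂_1 − rank ∂_2 = (12 − 6) − 5 = 1, and the invariant factors of ∂_2 are all 1, so H_1 ≅ Z.
  H_2: rank ker ∂_2 − rank ∂_3 = (6 − 5) − 1 = 0, and the invariant factors of ∂_3 are all 1, so H_2 ≅ 0.
  H_3: rank ker ∂_3 − rank ∂_4 = (1 − 1) − 0 = 0, and there is no ∂_4, so H_3 ≅ 0.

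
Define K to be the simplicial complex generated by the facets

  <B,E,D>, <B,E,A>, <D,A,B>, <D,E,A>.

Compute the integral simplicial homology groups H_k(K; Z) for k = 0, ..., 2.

Take the total order A < B < D < E on the vertex set. Then K (dimension 2) consists of the simplices:

  0-simplices (4): A, B, D, E
  1-simplices (6): AB, AD, AE, BD, BE, DE
  2-simplices (4): ABD, ABE, ADE, BDE

Hence C_0 ≅ Z^4, C_1 ≅ Z^6, C_2 ≅ Z^4.

The boundary map ∂_1: C_1 → C_0 maps an edge to its endpoints' difference, ∂[p,q] = q − p. For instance
  ∂AB = B − A.
The 4×6 boundary matrix has rank 3 and Smith normal form diag(1,1,1).

Boundary ∂_2: C_2 → C_1 maps a triangle to the signed sum of its edges. For instance
  ∂ADE = DE − AE + AD,
  ∂BDE = DE − BE + BD.
As a 6×4 matrix over Z this has rank 3, with invariant factors (1,1,1).

Now H_k = ker ∂_k / im ∂_{k+1}, so:

  H_0: rank C_0 − rank ∂_1 = 4 − 3 = 1, and the invariant factors of ∂_1 are all 1, so H_0 ≅ Z.
  H_1: rank ker ∂_1 − rank ∂_2 = (6 − 3) − 3 = 0, and the invariant factors of ∂_2 are all 1, so H_1 ≅ 0.
  H_2: rank ker ∂_2 − rank ∂_3 = (4 − 3) − 0 = 1, and there is no ∂_3, so H_2 ≅ Z.

As a check, the Euler characteristic is 4 − 6 + 4 = 2, which agrees with 1 − 0 + 1 = 2.
(K is a triangulation of the 2-sphere S^2.)

H_0 ≅ Z,  H_1 = 0,  H_2 ≅ Z.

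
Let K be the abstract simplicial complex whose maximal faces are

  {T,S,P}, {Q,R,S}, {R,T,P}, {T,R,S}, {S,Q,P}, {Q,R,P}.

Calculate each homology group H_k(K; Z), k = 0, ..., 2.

H_0 = Z,  H_1 = 0,  H_2 = Z.

Take the total order P < Q < R < S < T on the vertex set. Then K (dimension 2) consists of the simplices:

  0-simplices (5): P, Q, R, S, T
  1-simplices (9): PQ, PR, PS, PT, QR, QS, RS, RT, ST
  2-simplices (6): PQR, PQS, PRT, PST, QRS, RST

giving chain groups C_0 ≅ Z^5, C_1 ≅ Z^9, C_2 ≅ Z^6.

Boundary ∂_1: C_1 → C_0 maps an edge to its endpoints' difference, ∂[p,q] = q − p. For instance
  ∂RT = T − R.
As a 5×9 matrix over Z this has rank 4, with invariant factors (1,1,1,1).

Boundary ∂_2: C_2 → C_1 acts by ∂[p,q,r] = [q,r] − [p,r] + [p,q]. For instance
  ∂PST = ST − PT + PS,
  ∂PQR = QR − PR + PQ.
The resulting 9×6 matrix has rank 5, and its Smith normal form has invariant factors (1,1,1,1,1).

Computing H_k = (kernel of ∂_k) / (image of ∂_{k+1}):

  H_0: rank C_0 − rank ∂_1 = 5 − 4 = 1, and the invariant factors of ∂_1 are all 1, so H_0 = Z.
  H_1: rank ker ∂_1 − rank ∂_2 = (9 − 4) − 5 = 0, and the invariant factors of ∂_2 are all 1, so H_1 = 0.
  H_2: rank ker ∂_2 − rank ∂_3 = (6 − 5) − 0 = 1, and there is no ∂_3, so H_2 = Z.

As a check, the Euler characteristic is 5 − 9 + 6 = 2, which agrees with 1 − 0 + 1 = 2.
(K is a triangulation of the 2-sphere S^2.)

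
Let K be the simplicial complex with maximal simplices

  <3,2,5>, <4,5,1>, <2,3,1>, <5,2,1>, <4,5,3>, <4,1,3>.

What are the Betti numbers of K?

b_0 = 1, b_1 = 0, b_2 = 1.

We work with the vertex ordering 1 < 2 < 3 < 4 < 5. The simplices of K, each written with vertices in increasing order, are:

  0-simplices (5): [1], [2], [3], [4], [5]
  1-simplices (9): [1,2], [1,3], [1,4], [1,5], [2,3], [2,5], [3,4], [3,5], [4,5]
  2-simplices (6): [1,2,3], [1,2,5], [1,3,4], [1,4,5], [2,3,5], [3,4,5]

Hence C_0 ≅ Z^5, C_1 ≅ Z^9, C_2 ≅ Z^6.

∂_1: C_1 → C_0 maps an edge to its endpoints' difference, ∂[p,q] = q − p. For instance
  ∂[1,3] = [3] − [1].
The 5×9 boundary matrix has rank 4 and Smith normal form diag(1,1,1,1).

Boundary ∂_2: C_2 → C_1 sends each 2-simplex [p,q,r] to [q,r] − [p,r] + [p,q]. For instance
  ∂[1,2,3] = [2,3] − [1,3] + [1,2],
  ∂[3,4,5] = [4,5] − [3,5] + [3,4].
As a 9×6 matrix over Z this has rank 5, with invariant factors (1,1,1,1,1).

Now H_k = ker ∂_k / im ∂_{k+1}, so:

  H_0: rank C_0 − rank ∂_1 = 5 − 4 = 1, and the invariant factors of ∂_1 are all 1, so H_0 ≅ Z.
  H_1: rank ker ∂_1 − rank ∂_2 = (9 − 4) − 5 = 0, and the invariant factors of ∂_2 are all 1, so H_1 ≅ 0.
  H_2: rank ker ∂_2 − rank ∂_3 = (6 − 5) − 0 = 1, and there is no ∂_3, so H_2 ≅ Z.

As a check, the Euler characteristic is 5 − 9 + 6 = 2, which agrees with 1 − 0 + 1 = 2.

Hence the Betti numbers are b_0 = 1, b_1 = 0, b_2 = 1.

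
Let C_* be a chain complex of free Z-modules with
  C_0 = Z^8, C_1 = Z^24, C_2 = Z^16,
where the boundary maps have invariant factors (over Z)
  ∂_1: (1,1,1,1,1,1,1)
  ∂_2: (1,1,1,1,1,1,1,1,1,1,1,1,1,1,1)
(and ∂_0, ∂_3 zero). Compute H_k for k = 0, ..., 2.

H_0: b_0 = 8 − 0 − 7 = 1; torsion from ∂_1 factors > 1: none. So H_0 = Z.
H_1: b_1 = 24 − 7 − 15 = 2; torsion from ∂_2 factors > 1: none. So H_1 = Z^2.
H_2: b_2 = 16 − 15 − 0 = 1; torsion from ∂_3 factors > 1: none. So H_2 = Z.

H_0 = Z,  H_1 = Z^2,  H_2 = Z.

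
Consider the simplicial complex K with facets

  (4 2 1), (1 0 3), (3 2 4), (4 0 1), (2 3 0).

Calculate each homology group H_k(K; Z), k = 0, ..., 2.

K has 5 vertices, 10 edges, 5 triangles.
rank ∂_0 = 0, rank ∂_1 = 4 ⇒ b_0 = 5 − 0 − 4 = 1; all invariant factors of ∂_1 are 1 so no torsion. So H_0 ≅ Z.
rank ∂_1 = 4, rank ∂_2 = 5 ⇒ b_1 = 10 − 4 − 5 = 1; all invariant factors of ∂_2 are 1 so no torsion. So H_1 ≅ Z.
rank ∂_2 = 5, rank ∂_3 = 0 ⇒ b_2 = 5 − 5 − 0 = 0. So H_2 ≅ 0.

H_0 = Z,  H_1 = Z,  H_2 = 0.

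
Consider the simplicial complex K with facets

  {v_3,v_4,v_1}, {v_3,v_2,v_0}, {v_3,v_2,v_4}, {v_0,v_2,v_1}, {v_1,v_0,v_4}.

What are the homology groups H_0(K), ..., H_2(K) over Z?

K has 5 vertices, 10 edges, 5 triangles.
rank ∂_0 = 0, rank ∂_1 = 4 ⇒ b_0 = 5 − 0 − 4 = 1; all invariant factors of ∂_1 are 1 so no torsion. So H_0 ≅ Z.
rank ∂_1 = 4, rank ∂_2 = 5 ⇒ b_1 = 10 − 4 − 5 = 1; all invariant factors of ∂_2 are 1 so no torsion. So H_1 ≅ Z.
rank ∂_2 = 5, rank ∂_3 = 0 ⇒ b_2 = 5 − 5 − 0 = 0. So H_2 ≅ 0.

H_0 = Z,  H_1 = Z,  H_2 = 0.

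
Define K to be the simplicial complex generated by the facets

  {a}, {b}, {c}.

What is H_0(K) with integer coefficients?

H_0 = Z^3.

Fix the vertex order a < b < c and write every simplex with vertices in increasing order. Then dim K = 0 and the simplices of K are:

  0-simplices (3): a, b, c

so the chain groups are C_0 ≅ Z^3.

Now H_k = ker ∂_k / im ∂_{k+1}, so:

  H_0: rank C_0 − rank ∂_1 = 3 − 0 = 3, and there is no ∂_1, so H_0 ≅ Z^3.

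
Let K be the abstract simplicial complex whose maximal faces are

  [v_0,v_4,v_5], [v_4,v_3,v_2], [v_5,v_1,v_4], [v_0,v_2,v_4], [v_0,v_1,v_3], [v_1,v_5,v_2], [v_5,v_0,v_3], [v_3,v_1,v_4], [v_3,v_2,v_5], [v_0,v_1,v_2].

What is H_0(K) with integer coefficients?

H_0 = Z.

Fix the vertex order v_0 < v_1 < v_2 < v_3 < v_4 < v_5 and write every simplex with vertices in increasing order. Then dim K = 2 and the simplices of K are:

  0-simplices (6): [v_0], [v_1], [v_2], [v_3], [v_4], [v_5]
  1-simplices (15): (15 of them)
  2-simplices (10): [v_0,v_1,v_2], [v_0,v_1,v_3], [v_0,v_2,v_4], [v_0,v_3,v_5], [v_0,v_4,v_5], [v_1,v_2,v_5], [v_1,v_3,v_4], [v_1,v_4,v_5], [v_2,v_3,v_4], [v_2,v_3,v_5]

Hence C_0 ≅ Z^6, C_1 ≅ Z^15, C_2 ≅ Z^10.

Boundary ∂_1: C_1 → C_0 is given by ∂[p,q] = [q] − [p]. For instance
  ∂[v_0,v_1] = [v_1] − [v_0].
The 6×15 boundary matrix has rank 5 and Smith normal form diag(1,1,1,1,1).

∂_2: C_2 → C_1 acts by ∂[p,q,r] = [q,r] − [p,r] + [p,q]. For instance
  ∂[v_0,v_1,v_2] = [v_1,v_2] − [v_0,v_2] + [v_0,v_1],
  ∂[v_0,v_3,v_5] = [v_3,v_5] − [v_0,v_5] + [v_0,v_3].
The resulting 15×10 matrix has rank 10, and its Smith normal form has invariant factors (1,1,1,1,1,1,1,1,1,2).

Computing H_k = (kernel of ∂_k) / (image of ∂_{k+1}):

  H_0: rank C_0 − rank ∂_1 = 6 − 5 = 1, and the invariant factors of ∂_1 are all 1, so H_0 = Z.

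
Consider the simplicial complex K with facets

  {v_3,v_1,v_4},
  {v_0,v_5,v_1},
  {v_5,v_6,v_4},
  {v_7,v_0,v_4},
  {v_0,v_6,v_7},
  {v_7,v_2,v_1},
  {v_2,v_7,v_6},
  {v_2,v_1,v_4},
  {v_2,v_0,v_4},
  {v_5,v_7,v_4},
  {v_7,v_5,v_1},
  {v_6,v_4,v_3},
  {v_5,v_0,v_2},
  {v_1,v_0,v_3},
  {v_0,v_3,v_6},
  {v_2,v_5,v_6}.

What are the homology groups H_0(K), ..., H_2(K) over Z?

H_0 ≅ Z,  H_1 ≅ Z^2,  H_2 ≅ Z.

Fix the vertex order v_0 < v_1 < v_2 < v_3 < v_4 < v_5 < v_6 < v_7 and write every simplex with vertices in increasing order. Then dim K = 2 and the simplices of K are:

  0-simplices (8): [v_0], [v_1], [v_2], [v_3], [v_4], [v_5], [v_6], [v_7]
  1-simplices (24): (24 of them)
  2-simplices (16): (16 of them)

giving chain groups C_0 ≅ Z^8, C_1 ≅ Z^24, C_2 ≅ Z^16.

The boundary map ∂_1: C_1 → C_0 sends each edge [p,q] (with p < q) to q − p.
As a 8×24 matrix over Z this has rank 7, with invariant factors (1,1,1,1,1,1,1).

The boundary map ∂_2: C_2 → C_1 maps a triangle to the signed sum of its edges. For instance
  ∂[v_2,v_6,v_7] = [v_6,v_7] − [v_2,v_7] + [v_2,v_6],
  ∂[v_4,v_5,v_6] = [v_5,v_6] − [v_4,v_6] + [v_4,v_5].
This gives a 24×16 integer matrix of rank 15; reducing to Smith normal form yields diagonal entries (1,1,1,1,1,1,1,1,1,1,1,1,1,1,1).

Reading off H_k = ker ∂_k / im ∂_{k+1}:

  H_0: rank C_0 − rank ∂_1 = 8 − 7 = 1, and the invariant factors of ∂_1 are all 1, so H_0 = Z.
  H_1: rank ker ∂_1 − rank ∂_2 = (24 − 7) − 15 = 2, and the invariant factors of ∂_2 are all 1, so H_1 = Z^2.
  H_2: rank ker ∂_2 − rank ∂_3 = (16 − 15) − 0 = 1, and there is no ∂_3, so H_2 = Z.

As a check, the Euler characteristic is 8 − 24 + 16 = 0, which agrees with 1 − 2 + 1 = 0.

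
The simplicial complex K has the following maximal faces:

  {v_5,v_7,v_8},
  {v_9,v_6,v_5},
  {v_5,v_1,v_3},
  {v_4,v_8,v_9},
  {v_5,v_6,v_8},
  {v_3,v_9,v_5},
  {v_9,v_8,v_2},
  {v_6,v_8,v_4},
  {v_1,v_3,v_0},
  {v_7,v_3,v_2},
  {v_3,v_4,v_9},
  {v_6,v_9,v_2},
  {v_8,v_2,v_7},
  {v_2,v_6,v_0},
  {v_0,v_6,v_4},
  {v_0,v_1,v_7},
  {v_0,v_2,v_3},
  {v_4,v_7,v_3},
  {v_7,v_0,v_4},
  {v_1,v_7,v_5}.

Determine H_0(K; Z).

H_0 ≅ Z.

Order the vertices as v_0 < v_1 < v_2 < v_3 < v_4 < v_5 < v_6 < v_7 < v_8 < v_9. Listing each simplex with vertices in this order, K has dimension 2 with simplices:

  0-simplices (10): [v_0], [v_1], [v_2], [v_3], [v_4], [v_5], [v_6], [v_7], [v_8], [v_9]
  1-simplices (30): (30 of them)
  2-simplices (20): (20 of them)

giving chain groups C_0 ≅ Z^10, C_1 ≅ Z^30, C_2 ≅ Z^20.

The boundary map ∂_1: C_1 → C_0 maps an edge to its endpoints' difference, ∂[p,q] = q − p. For instance
  ∂[v_0,v_7] = [v_7] − [v_0].
This gives a 10×30 integer matrix of rank 9; reducing to Smith normal form yields diagonal entries (1,1,1,1,1,1,1,1,1).

Boundary ∂_2: C_2 → C_1 acts by ∂[p,q,r] = [q,r] − [p,r] + [p,q]. For instance
  ∂[v_0,v_1,v_3] = [v_1,v_3] − [v_0,v_3] + [v_0,v_1],
  ∂[v_2,v_7,v_8] = [v_7,v_8] − [v_2,v_8] + [v_2,v_7].
This gives a 30×20 integer matrix of rank 20; reducing to Smith normal form yields diagonal entries (1,1,1,1,1,1,1,1,1,1,1,1,1,1,1,1,1,1,1,2).

From H_k ≅ ker(∂_k) / im(∂_{k+1}) we obtain:

  H_0: rank C_0 − rank ∂_1 = 10 − 9 = 1, and the invariant factors of ∂_1 are all 1, so H_0 ≅ Z.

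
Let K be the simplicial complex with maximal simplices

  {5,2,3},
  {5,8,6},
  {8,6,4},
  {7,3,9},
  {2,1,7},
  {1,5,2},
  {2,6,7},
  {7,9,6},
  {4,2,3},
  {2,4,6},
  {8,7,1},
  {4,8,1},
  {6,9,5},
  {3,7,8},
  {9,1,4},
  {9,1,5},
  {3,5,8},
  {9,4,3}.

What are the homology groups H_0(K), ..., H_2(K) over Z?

H_0 ≅ Z,  H_1 ≅ Z^2,  H_2 ≅ Z.

Take the total order 1 < 2 < 3 < 4 < 5 < 6 < 7 < 8 < 9 on the vertex set. Then K (dimension 2) consists of the simplices:

  0-simplices (9): [1], [2], [3], [4], [5], [6], [7], [8], [9]
  1-simplices (27): (27 of them)
  2-simplices (18): [1,2,5], [1,2,7], [1,4,8], [1,4,9], [1,5,9], [1,7,8], [2,3,4], [2,3,5], [2,4,6], [2,6,7], [3,4,9], [3,5,8], [3,7,8], [3,7,9], [4,6,8], [5,6,8], [5,6,9], [6,7,9]

Hence C_0 ≅ Z^9, C_1 ≅ Z^27, C_2 ≅ Z^18.

The boundary map ∂_1: C_1 → C_0 is given by ∂[p,q] = [q] − [p]. For instance
  ∂[3,8] = [8] − [3].
This gives a 9×27 integer matrix of rank 8; reducing to Smith normal form yields diagonal entries (1,1,1,1,1,1,1,1).

∂_2: C_2 → C_1 sends each 2-simplex [p,q,r] to [q,r] − [p,r] + [p,q]. For instance
  ∂[1,5,9] = [5,9] − [1,9] + [1,5],
  ∂[2,6,7] = [6,7] − [2,7] + [2,6].
This gives a 27×18 integer matrix of rank 17; reducing to Smith normal form yields diagonal entries (1,1,1,1,1,1,1,1,1,1,1,1,1,1,1,1,1).

From H_k ≅ ker(∂_k) / im(∂_{k+1}) we obtain:

  H_0: rank C_0 − rank ∂_1 = 9 − 8 = 1, and the invariant factors of ∂_1 are all 1, so H_0 ≅ Z.
  H_1: rank ker ∂_1 − rank ∂_2 = (27 − 8) − 17 = 2, and the invariant factors of ∂_2 are all 1, so H_1 ≅ Z^2.
  H_2: rank ker ∂_2 − rank ∂_3 = (18 − 17) − 0 = 1, and there is no ∂_3, so H_2 ≅ Z.

As a check, the Euler characteristic is 9 − 27 + 18 = 0, which agrees with 1 − 2 + 1 = 0.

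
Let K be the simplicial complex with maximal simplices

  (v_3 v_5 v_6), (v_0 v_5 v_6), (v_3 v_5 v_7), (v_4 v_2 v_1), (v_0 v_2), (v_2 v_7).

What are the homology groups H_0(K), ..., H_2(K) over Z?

Fix the vertex order v_0 < v_1 < v_2 < v_3 < v_4 < v_5 < v_6 < v_7 and write every simplex with vertices in increasing order. Then dim K = 2 and the simplices of K are:

  0-simplices (8): [v_0], [v_1], [v_2], [v_3], [v_4], [v_5], [v_6], [v_7]
  1-simplices (12): [v_0,v_2], [v_0,v_5], [v_0,v_6], [v_1,v_2], [v_1,v_4], [v_2,v_4], [v_2,v_7], [v_3,v_5], [v_3,v_6], [v_3,v_7], [v_5,v_6], [v_5,v_7]
  2-simplices (4): [v_0,v_5,v_6], [v_1,v_2,v_4], [v_3,v_5,v_6], [v_3,v_5,v_7]

Hence C_0 ≅ Z^8, C_1 ≅ Z^12, C_2 ≅ Z^4.

The boundary map ∂_1: C_1 → C_0 maps an edge to its endpoints' difference, ∂[p,q] = q − p. For instance
  ∂[v_5,v_7] = [v_7] − [v_5].
The resulting 8×12 matrix has rank 7, and its Smith normal form has invariant factors (1,1,1,1,1,1,1).

∂_2: C_2 → C_1 maps a triangle to the signed sum of its edges. For instance
  ∂[v_3,v_5,v_7] = [v_5,v_7] − [v_3,v_7] + [v_3,v_5],
  ∂[v_1,v_2,v_4] = [v_2,v_4] − [v_1,v_4] + [v_1,v_2].
The 12×4 boundary matrix has rank 4 and Smith normal form diag(1,1,1,1).

Computing H_k = (kernel of ∂_k) / (image of ∂_{k+1}):

  H_0: rank C_0 − rank ∂_1 = 8 − 7 = 1, and the invariant factors of ∂_1 are all 1, so H_0 ≅ Z.
  H_1: rank ker ∂_1 − rank ∂_2 = (12 − 7) − 4 = 1, and the invariant factors of ∂_2 are all 1, so H_1 ≅ Z.
  H_2: rank ker ∂_2 − rank ∂_3 = (4 − 4) − 0 = 0, and there is no ∂_3, so H_2 ≅ 0.

H_0 ≅ Z,  H_1 ≅ Z,  H_2 = 0.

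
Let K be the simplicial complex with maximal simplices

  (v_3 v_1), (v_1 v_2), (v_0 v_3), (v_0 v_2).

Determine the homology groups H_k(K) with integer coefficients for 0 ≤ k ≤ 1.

H_0 = Z,  H_1 = Z.

Take the total order v_0 < v_1 < v_2 < v_3 on the vertex set. Then K (dimension 1) consists of the simplices:

  0-simplices (4): [v_0], [v_1], [v_2], [v_3]
  1-simplices (4): [v_0,v_2], [v_0,v_3], [v_1,v_2], [v_1,v_3]

Hence C_0 ≅ Z^4, C_1 ≅ Z^4.

∂_1: C_1 → C_0 sends each edge [p,q] (with p < q) to q − p.
This gives a 4×4 integer matrix of rank 3; reducing to Smith normal form yields diagonal entries (1,1,1).

Now H_k = ker ∂_k / im ∂_{k+1}, so:

  H_0: rank C_0 − rank ∂_1 = 4 − 3 = 1, and the invariant factors of ∂_1 are all 1, so H_0 ≅ Z.
  H_1: rank ker ∂_1 − rank ∂_2 = (4 − 3) − 0 = 1, and there is no ∂_2, so H_1 ≅ Z.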